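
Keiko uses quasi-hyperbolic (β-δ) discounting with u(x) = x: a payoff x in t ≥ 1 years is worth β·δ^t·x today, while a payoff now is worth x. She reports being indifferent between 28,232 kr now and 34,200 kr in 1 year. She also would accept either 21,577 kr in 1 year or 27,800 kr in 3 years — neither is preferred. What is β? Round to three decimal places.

The second indifference involves only future payoffs, so β cancels: β·δ^1·21577 = β·δ^3·27800, giving δ^2 = 21577/27800 = 0.77615, so δ = 0.88099.
Now use the now-vs-future pair: 28232 = β·δ·34200 gives β = 28232/(0.88099·34200) ≈ 0.937.

β ≈ 0.937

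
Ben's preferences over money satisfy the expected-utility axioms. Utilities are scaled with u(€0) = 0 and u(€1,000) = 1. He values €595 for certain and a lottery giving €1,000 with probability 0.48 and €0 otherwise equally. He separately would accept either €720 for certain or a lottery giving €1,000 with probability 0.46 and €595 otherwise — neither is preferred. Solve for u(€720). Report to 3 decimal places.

From the first indifference, u(€595) = 0.48·u(€1,000) + 0.52·u(€0) = 0.48·1 + 0.52·0 = 0.48.
Chaining: u(€720) = 0.46·1.00 + 0.54·0.48 = 0.7192.

0.719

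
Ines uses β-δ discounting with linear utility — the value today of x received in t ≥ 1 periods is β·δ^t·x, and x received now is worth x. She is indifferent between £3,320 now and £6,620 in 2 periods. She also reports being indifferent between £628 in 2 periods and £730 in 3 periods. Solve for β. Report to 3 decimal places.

β ≈ 0.678

The second indifference involves only future payoffs, so β cancels: β·δ^2·628 = β·δ^3·730, giving δ = 628/730 = 0.86027.
Substituting δ into 3320 = β·δ^2·6620: β = 3320/(4899.272) ≈ 0.678.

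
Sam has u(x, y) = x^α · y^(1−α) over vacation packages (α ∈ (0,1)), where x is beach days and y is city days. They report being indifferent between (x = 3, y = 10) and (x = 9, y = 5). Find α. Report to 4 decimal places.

α ≈ 0.3869

Indifference: 3^α · 10^(1−α) = 9^α · 5^(1−α).
Rearrange to (3/9)^α = (5/10)^(1−α) and take logs: α·-1.0986123 = (1−α)·-0.6931472.
With A = -1.0986123 and B = -0.6931472: α·A = (1−α)·B, so α = B/(A+B) = -0.6931472/-1.7917595 ≈ 0.3869.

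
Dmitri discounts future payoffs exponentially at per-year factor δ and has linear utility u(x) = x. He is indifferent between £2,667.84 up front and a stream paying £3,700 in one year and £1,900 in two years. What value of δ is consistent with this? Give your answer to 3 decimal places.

Present value of the stream is 3700·δ + 1900·δ². Indifference gives 3700δ + 1900δ² = 2667.84.
Rearranged: 1900δ² + 3700δ − 2667.84 = 0.
The positive root is δ = [−3700 + √(3700² + 4·1900·2667.84)] / (2·1900) = (−3700 + 5828.000)/3800 ≈ 0.560.

δ ≈ 0.560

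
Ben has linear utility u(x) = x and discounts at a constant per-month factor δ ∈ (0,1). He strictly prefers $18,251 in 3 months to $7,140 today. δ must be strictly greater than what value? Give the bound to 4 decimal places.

Comparing present values: 7140 < δ^3·18251.
So δ^3 > 7140/18251 = 0.39121; taking the cube root of both positive sides preserves the inequality.
δ > 0.39121^(1/3) = 0.7314.

δ > 0.7314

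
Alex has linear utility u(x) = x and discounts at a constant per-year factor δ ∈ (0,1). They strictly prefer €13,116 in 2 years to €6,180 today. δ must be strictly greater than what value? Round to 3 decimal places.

Comparing present values: 6180 < δ^2·13116.
Hence δ^2 > 6180/13116 = 0.47118, and x ↦ x^(1/2) is increasing on (0,∞).
δ > 0.47118^(1/2) = 0.686.

δ > 0.686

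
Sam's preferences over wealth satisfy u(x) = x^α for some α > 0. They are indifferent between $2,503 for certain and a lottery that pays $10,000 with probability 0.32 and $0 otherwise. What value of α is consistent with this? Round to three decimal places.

The lottery's expected utility is 0.32·u(10000) + 0.68·u(0) = 0.32·10000^α (since u(0) = 0 for α > 0).
Equating: 2503^α = 0.32·10000^α, i.e. 0.2503^α = 0.32.
Take logs: α = ln 0.32 / ln(2503/10000) ≈ 0.82264.

α ≈ 0.823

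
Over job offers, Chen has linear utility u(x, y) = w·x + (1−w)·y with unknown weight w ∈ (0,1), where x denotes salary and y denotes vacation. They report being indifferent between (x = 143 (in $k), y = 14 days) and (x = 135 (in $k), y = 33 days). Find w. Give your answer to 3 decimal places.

w = 0.704

Indifference: w·143 + (1−w)·14 = w·135 + (1−w)·33.
w·(143−135) = (1−w)·(33−14), i.e. w·8 = (1−w)·19.
So w/(1−w) = 19/8 = 2.3750, giving w = 19/(8+19) = 0.704.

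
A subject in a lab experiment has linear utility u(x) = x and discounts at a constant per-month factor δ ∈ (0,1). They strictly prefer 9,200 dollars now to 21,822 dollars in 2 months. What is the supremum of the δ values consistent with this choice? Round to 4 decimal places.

δ < 0.6493

Under u(x) = x this choice says 9200 > δ^2·21822.
Hence δ^2 < 9200/21822 = 0.42159, and x ↦ x^(1/2) is increasing on (0,∞).
δ < 0.42159^(1/2) = 0.6493.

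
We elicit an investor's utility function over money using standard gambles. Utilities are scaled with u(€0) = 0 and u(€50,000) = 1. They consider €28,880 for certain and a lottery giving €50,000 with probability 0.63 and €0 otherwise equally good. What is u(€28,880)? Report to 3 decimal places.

0.630

The indifference gives u(€28,880) = 0.63·u(€50,000) + 0.37·u(€0) = 0.63·1 + 0.37·0 = 0.63.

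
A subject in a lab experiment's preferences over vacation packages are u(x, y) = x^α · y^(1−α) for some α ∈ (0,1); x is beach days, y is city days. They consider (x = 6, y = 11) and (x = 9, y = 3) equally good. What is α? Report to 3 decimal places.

The Cobb–Douglas utilities coincide, so 6^α·11^(1−α) = 9^α·3^(1−α).
Rearrange to (6/9)^α = (3/11)^(1−α) and take logs: α·-0.405465 = (1−α)·-1.299283.
So α/(1−α) = (-1.299283)/(-0.405465) = 3.204427, and α = 3.204427/4.204427 ≈ 0.762.

α ≈ 0.762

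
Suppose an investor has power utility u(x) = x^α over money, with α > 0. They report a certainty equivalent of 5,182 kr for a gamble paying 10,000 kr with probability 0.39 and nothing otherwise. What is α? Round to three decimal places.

α ≈ 1.432

EU(lottery) = 0.39·10000^α + 0.61·0 = 0.39·10000^α.
Setting u(5182) equal to that: 5182^α = 0.39·10000^α ⇒ (5182/10000)^α = 0.39.
Take logs: α = ln 0.39 / ln(5182/10000) ≈ 1.43234.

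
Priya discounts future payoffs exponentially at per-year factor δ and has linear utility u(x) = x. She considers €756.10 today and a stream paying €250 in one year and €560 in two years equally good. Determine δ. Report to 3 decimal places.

δ ≈ 0.960

Present value of the stream is 250·δ + 560·δ². Indifference gives 250δ + 560δ² = 756.10.
Rearranged: 560δ² + 250δ − 756.10 = 0.
By the quadratic formula (taking the positive root), δ = (−250 + √1756164.00) / 1120 ≈ 0.960.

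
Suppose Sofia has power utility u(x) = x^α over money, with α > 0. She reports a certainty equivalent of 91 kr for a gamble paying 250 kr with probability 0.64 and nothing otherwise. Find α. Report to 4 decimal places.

The lottery's expected utility is 0.64·u(250) + 0.36·u(0) = 0.64·250^α (since u(0) = 0 for α > 0).
Indifference: 91^α = 0.64·250^α, so (91/250)^α = 0.64.
α = ln(0.64) / ln(91/250) = -0.4462871/-1.0106014 ≈ 0.4416.

α ≈ 0.4416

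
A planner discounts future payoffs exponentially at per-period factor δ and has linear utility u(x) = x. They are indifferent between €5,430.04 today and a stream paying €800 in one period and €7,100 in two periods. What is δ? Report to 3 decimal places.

δ ≈ 0.820

Present value of the stream is 800·δ + 7100·δ². Indifference gives 800δ + 7100δ² = 5430.04.
So 7100δ² + 800δ − 5430.04 = 0.
By the quadratic formula (taking the positive root), δ = (−800 + √154853136.00) / 14200 ≈ 0.820.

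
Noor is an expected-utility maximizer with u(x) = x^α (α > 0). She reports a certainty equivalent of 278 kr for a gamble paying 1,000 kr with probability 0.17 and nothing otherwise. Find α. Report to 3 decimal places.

α ≈ 1.384

The lottery's expected utility is 0.17·u(1000) + 0.83·u(0) = 0.17·1000^α (since u(0) = 0 for α > 0).
Indifference: 278^α = 0.17·1000^α, so (278/1000)^α = 0.17.
α = ln(0.17) / ln(278/1000) = -1.771957/-1.280134 ≈ 1.384.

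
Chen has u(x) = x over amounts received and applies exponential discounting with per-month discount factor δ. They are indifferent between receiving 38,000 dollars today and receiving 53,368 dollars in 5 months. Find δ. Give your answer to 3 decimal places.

Equating discounted utilities: u(38000) = δ^5·u(53368) ⇒ δ^5 = u(38000)/u(53368).
With u(x) = x: δ^5 = 38000/53368 = 0.71204.
So δ = 0.71204^(1/5) ≈ 0.934.

δ ≈ 0.934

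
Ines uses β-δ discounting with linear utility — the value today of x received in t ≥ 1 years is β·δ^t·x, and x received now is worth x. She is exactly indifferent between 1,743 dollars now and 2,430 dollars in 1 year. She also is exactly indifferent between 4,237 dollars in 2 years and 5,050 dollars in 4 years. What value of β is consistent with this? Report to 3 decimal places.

β ≈ 0.783

From the later pair, β·δ^2·4237 = β·δ^4·5050; dividing through, δ^2 = 4237/5050 = 0.83901, so δ = 0.91597.
Now use the now-vs-future pair: 1743 = β·δ·2430 gives β = 1743/(0.91597·2430) ≈ 0.783.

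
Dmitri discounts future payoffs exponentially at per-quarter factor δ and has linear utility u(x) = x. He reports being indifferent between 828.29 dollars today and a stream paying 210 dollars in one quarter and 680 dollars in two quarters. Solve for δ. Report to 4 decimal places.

δ ≈ 0.9600

Equating present values: 828.29 = 210δ + 680δ².
That is, 680δ² + 210δ − 828.29 = 0, a quadratic in δ.
By the quadratic formula (taking the positive root), δ = (−210 + √2297048.80) / 1360 ≈ 0.9600.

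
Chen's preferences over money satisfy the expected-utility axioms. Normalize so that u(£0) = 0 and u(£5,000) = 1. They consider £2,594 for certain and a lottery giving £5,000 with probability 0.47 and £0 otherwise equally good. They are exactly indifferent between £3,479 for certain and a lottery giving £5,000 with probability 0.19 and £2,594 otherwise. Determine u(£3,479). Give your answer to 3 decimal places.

First, u(£2,594) = 0.47·u(£5,000) + 0.53·u(£0) = 0.47.
Chaining: u(£3,479) = 0.19·1.00 + 0.81·0.47 = 0.5707.

0.571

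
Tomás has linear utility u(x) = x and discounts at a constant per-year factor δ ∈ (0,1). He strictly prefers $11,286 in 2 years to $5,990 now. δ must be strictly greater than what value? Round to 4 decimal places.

The preference means 5990 < δ^2·11286.
So δ^2 > 5990/11286 = 0.53075; taking the square root of both positive sides preserves the inequality.
δ > 0.53075^(1/2) = 0.7285.

δ > 0.7285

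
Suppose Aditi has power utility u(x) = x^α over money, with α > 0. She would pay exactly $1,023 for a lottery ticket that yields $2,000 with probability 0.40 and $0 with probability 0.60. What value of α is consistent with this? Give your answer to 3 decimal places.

The lottery's expected utility is 0.40·u(2000) + 0.60·u(0) = 0.40·2000^α (since u(0) = 0 for α > 0).
Indifference: 1023^α = 0.40·2000^α, so (1023/2000)^α = 0.40.
Taking logs: α·ln(1023/2000) = ln(0.40), so α = -0.916291 / -0.670408 ≈ 1.367.

α ≈ 1.367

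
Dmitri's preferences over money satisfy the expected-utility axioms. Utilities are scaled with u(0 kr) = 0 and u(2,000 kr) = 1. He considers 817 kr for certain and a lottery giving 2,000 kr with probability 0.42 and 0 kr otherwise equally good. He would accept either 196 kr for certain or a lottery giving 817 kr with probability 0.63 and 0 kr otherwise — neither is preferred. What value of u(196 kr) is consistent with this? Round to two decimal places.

From the first indifference, u(817 kr) = 0.42·u(2,000 kr) + 0.58·u(0 kr) = 0.42·1 + 0.58·0 = 0.42.
The second indifference gives u(196 kr) = 0.63·u(817 kr) + 0.37·u(0 kr) = 0.63·0.42 + 0.37·0.00 = 0.2646.

0.26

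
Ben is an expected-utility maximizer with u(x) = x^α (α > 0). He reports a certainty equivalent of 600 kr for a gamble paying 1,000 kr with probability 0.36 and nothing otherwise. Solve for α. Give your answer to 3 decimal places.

α ≈ 2.000

Since u(0) = 0, the lottery's EU is 0.36·1000^α.
Indifference: 600^α = 0.36·1000^α, so (600/1000)^α = 0.36.
α = ln(0.36) / ln(600/1000) = -1.021651/-0.510826 ≈ 2.000.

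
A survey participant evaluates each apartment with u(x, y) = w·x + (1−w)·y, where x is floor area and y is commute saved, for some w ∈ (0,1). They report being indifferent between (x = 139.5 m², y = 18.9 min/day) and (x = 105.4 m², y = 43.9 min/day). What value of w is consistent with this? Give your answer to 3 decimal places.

w = 0.423

Indifference: w·139.5 + (1−w)·18.9 = w·105.4 + (1−w)·43.9.
Rearranging, 34.1·w − 25·(1−w) = 0.
Hence w = 25/(34.1+25) = 25/59.1 = 0.423.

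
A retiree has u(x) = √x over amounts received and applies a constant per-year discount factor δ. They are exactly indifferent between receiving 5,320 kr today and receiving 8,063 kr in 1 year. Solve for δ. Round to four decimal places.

Indifference means u(5320) = δ · u(8063), so δ = u(5320)/u(8063).
With u(x) = √x: δ = √5320/√8063 = √(5320/8063) = 0.81228.

δ ≈ 0.8123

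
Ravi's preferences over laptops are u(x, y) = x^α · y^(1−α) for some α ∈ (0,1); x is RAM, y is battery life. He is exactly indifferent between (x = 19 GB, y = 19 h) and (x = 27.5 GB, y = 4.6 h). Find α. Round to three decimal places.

Indifference: 19^α · 19^(1−α) = 27.5^α · 4.6^(1−α).
(19/27.5)^α = (4.6/19)^(1−α); take logs: α·ln(19/27.5) = (1−α)·ln(4.6/19), i.e. α·-0.369747 = (1−α)·-1.418383.
With A = -0.369747 and B = -1.418383: α·A = (1−α)·B, so α = B/(A+B) = -1.418383/-1.788130 ≈ 0.793.

α ≈ 0.793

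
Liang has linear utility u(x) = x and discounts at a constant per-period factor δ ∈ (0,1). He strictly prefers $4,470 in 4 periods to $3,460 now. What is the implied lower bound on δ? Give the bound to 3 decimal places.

The preference means 3460 < δ^4·4470.
Hence δ^4 > 3460/4470 = 0.77405, and x ↦ x^(1/4) is increasing on (0,∞).
δ > 0.77405^(1/4) = 0.938.

δ > 0.938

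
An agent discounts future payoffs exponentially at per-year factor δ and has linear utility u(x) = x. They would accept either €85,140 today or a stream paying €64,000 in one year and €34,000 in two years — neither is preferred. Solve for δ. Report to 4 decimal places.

δ ≈ 0.9000

Equating present values: 85140 = 64000δ + 34000δ².
That is, 34000δ² + 64000δ − 85140 = 0, a quadratic in δ.
By the quadratic formula (taking the positive root), δ = (−64000 + √15675040000.00) / 68000 ≈ 0.9000.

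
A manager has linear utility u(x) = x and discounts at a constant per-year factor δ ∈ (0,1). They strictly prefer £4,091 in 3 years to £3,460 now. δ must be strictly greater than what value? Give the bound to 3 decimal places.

Under u(x) = x this choice says 3460 < δ^3·4091.
Dividing by 4091: δ^3 > 0.84576. Both sides are positive, so the cube root keeps the direction.
δ > 0.84576^(1/3) = 0.946.

δ > 0.946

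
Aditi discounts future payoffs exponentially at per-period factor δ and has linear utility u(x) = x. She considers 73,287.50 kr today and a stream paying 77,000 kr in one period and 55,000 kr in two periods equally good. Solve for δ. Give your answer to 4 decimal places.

Present value of the stream is 77000·δ + 55000·δ². Indifference gives 77000δ + 55000δ² = 73287.50.
Rearranged: 55000δ² + 77000δ − 73287.50 = 0.
δ = (−77000 + √(77000² + 4·55000·73287.50)) / (2·55000) = (−77000 + √22052250000.00) / 110000 ≈ 0.6500.

δ ≈ 0.6500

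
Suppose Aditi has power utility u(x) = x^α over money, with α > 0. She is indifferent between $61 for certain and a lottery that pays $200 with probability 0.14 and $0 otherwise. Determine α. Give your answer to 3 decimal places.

α ≈ 1.656

The lottery's expected utility is 0.14·u(200) + 0.86·u(0) = 0.14·200^α (since u(0) = 0 for α > 0).
Equating: 61^α = 0.14·200^α, i.e. 0.3050^α = 0.14.
α = ln(0.14) / ln(61/200) = -1.966113/-1.187444 ≈ 1.656.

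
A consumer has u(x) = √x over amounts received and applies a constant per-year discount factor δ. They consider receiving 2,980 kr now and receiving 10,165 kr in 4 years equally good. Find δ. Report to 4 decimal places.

The payoff in 4 years is discounted by δ^4, so u(2980) = δ^4·u(10165) and δ^4 = u(2980)/u(10165).
With u(x) = √x: δ^4 = √2980/√10165 = √(2980/10165) = 0.54145.
So δ = 0.54145^(1/4) ≈ 0.8578.

δ ≈ 0.8578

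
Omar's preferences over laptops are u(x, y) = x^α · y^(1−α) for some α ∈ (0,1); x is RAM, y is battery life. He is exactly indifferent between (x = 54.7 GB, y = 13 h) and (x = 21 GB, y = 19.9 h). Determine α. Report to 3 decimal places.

Set the two utilities equal: 54.7^α·13^(1−α) = 21^α·19.9^(1−α).
Taking logs: α·ln 54.7 + (1−α)·ln 13 = α·ln 21 + (1−α)·ln 19.9, i.e. α·0.957341 = (1−α)·0.425770.
Thus α·(1.383111) = 0.425770, so α = 0.425770/1.383111 ≈ 0.308.

α ≈ 0.308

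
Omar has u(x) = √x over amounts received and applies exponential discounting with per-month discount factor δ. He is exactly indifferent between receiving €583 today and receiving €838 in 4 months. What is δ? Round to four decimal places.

δ ≈ 0.9557

Indifference means u(583) = δ^4 · u(838), so δ^4 = u(583)/u(838).
Since u(x) = √x, δ^4 = √(583/838) = 0.83409.
Hence δ = (0.83409)^(1/4) = 0.955659.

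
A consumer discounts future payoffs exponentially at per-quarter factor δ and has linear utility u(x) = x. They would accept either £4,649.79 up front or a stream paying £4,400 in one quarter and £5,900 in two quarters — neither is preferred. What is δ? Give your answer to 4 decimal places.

δ ≈ 0.5900

Equating present values: 4649.79 = 4400δ + 5900δ².
That is, 5900δ² + 4400δ − 4649.79 = 0, a quadratic in δ.
By the quadratic formula (taking the positive root), δ = (−4400 + √129095044.00) / 11800 ≈ 0.5900.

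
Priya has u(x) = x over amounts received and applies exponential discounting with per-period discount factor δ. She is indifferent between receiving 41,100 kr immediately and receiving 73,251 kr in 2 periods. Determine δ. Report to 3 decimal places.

The payoff in 2 periods is discounted by δ^2, so u(41100) = δ^2·u(73251) and δ^2 = u(41100)/u(73251).
With u(x) = x: δ^2 = 41100/73251 = 0.56108.
So δ = 0.56108^(1/2) ≈ 0.749.

δ ≈ 0.749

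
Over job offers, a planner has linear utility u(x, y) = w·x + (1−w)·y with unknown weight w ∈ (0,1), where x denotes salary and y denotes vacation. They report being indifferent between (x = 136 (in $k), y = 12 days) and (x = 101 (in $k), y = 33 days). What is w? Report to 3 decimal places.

w = 0.375

Indifference: w·136 + (1−w)·12 = w·101 + (1−w)·33.
Rearranging, 35·w − 21·(1−w) = 0.
So w/(1−w) = 21/35 = 0.6000, giving w = 21/(35+21) = 0.375.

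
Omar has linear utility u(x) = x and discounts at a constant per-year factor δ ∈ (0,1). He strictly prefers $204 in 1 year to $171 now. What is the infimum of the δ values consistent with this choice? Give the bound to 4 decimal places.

Comparing present values: 171 < δ·204.
So δ > 171/204 = 0.83824.

δ > 0.8382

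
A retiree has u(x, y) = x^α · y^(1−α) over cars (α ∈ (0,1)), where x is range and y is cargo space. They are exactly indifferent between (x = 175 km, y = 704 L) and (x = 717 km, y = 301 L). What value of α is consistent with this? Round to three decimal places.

Set the two utilities equal: 175^α·704^(1−α) = 717^α·301^(1−α).
(175/717)^α = (301/704)^(1−α); take logs: α·ln(175/717) = (1−α)·ln(301/704), i.e. α·-1.410290 = (1−α)·-0.849668.
Thus α·(-2.259958) = -0.849668, so α = -0.849668/-2.259958 ≈ 0.376.

α ≈ 0.376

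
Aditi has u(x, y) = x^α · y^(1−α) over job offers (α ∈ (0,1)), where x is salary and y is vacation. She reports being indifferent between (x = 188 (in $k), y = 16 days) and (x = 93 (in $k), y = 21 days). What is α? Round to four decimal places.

α ≈ 0.2787

Set the two utilities equal: 188^α·16^(1−α) = 93^α·21^(1−α).
Taking logs: α·ln 188 + (1−α)·ln 16 = α·ln 93 + (1−α)·ln 21, i.e. α·0.7038425 = (1−α)·0.2719337.
With A = 0.7038425 and B = 0.2719337: α·A = (1−α)·B, so α = B/(A+B) = 0.2719337/0.9757762 ≈ 0.2787.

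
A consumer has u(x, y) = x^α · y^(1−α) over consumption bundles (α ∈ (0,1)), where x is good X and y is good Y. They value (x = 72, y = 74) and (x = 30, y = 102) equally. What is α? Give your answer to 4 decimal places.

α ≈ 0.2682

The Cobb–Douglas utilities coincide, so 72^α·74^(1−α) = 30^α·102^(1−α).
Taking logs: α·ln 72 + (1−α)·ln 74 = α·ln 30 + (1−α)·ln 102, i.e. α·0.8754687 = (1−α)·0.3209077.
Thus α·(1.1963764) = 0.3209077, so α = 0.3209077/1.1963764 ≈ 0.2682.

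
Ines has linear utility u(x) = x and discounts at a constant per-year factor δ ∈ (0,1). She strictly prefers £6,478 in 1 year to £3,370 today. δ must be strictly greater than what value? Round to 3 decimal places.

δ > 0.520

Comparing present values: 3370 < δ·6478.
Dividing through by 6478 gives δ > 0.52022.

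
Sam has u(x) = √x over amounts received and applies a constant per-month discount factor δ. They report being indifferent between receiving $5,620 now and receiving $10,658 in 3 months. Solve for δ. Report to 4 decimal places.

δ ≈ 0.8988

The payoff in 3 months is discounted by δ^3, so u(5620) = δ^3·u(10658) and δ^3 = u(5620)/u(10658).
Since u(x) = √x, δ^3 = √(5620/10658) = 0.72616.
So δ = 0.72616^(1/3) ≈ 0.8988.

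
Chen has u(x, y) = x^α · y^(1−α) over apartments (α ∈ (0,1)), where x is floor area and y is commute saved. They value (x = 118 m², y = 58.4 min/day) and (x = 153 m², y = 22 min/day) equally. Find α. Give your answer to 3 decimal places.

α ≈ 0.790

The Cobb–Douglas utilities coincide, so 118^α·58.4^(1−α) = 153^α·22^(1−α).
(118/153)^α = (22/58.4)^(1−α); take logs: α·ln(118/153) = (1−α)·ln(22/58.4), i.e. α·-0.259753 = (1−α)·-0.976273.
Thus α·(-1.236026) = -0.976273, so α = -0.976273/-1.236026 ≈ 0.790.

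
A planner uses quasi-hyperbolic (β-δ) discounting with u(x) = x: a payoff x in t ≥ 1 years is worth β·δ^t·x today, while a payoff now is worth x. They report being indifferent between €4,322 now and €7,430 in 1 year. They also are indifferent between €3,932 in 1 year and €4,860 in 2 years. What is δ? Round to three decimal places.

Both payoffs in the second observation are in the future, so β drops out: δ^1·3932 = δ^2·4860 ⇒ δ = 3932/4860 = 0.80905.

δ ≈ 0.809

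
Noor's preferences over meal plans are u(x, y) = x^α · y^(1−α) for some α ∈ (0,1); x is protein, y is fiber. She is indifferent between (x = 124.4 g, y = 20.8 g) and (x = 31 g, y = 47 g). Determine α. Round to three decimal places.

Indifference: 124.4^α · 20.8^(1−α) = 31^α · 47^(1−α).
(124.4/31)^α = (47/20.8)^(1−α); take logs: α·ln(124.4/31) = (1−α)·ln(47/20.8), i.e. α·1.389515 = (1−α)·0.815195.
Thus α·(2.204710) = 0.815195, so α = 0.815195/2.204710 ≈ 0.370.

α ≈ 0.370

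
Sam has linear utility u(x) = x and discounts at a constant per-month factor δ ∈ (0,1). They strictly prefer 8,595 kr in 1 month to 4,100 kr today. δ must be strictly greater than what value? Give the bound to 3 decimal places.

δ > 0.477

The preference means 4100 < δ·8595.
So δ > 4100/8595 = 0.47702.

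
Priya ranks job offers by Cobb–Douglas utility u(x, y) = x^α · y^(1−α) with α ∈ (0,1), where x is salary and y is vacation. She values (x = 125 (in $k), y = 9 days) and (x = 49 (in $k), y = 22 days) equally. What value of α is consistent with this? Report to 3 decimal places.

The Cobb–Douglas utilities coincide, so 125^α·9^(1−α) = 49^α·22^(1−α).
Taking logs: α·ln 125 + (1−α)·ln 9 = α·ln 49 + (1−α)·ln 22, i.e. α·0.936493 = (1−α)·0.893818.
Thus α·(1.830311) = 0.893818, so α = 0.893818/1.830311 ≈ 0.488.

α ≈ 0.488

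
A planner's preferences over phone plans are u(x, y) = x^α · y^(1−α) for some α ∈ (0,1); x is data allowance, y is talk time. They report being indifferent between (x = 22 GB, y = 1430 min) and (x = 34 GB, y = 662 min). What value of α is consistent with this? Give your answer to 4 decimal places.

α ≈ 0.6389

The Cobb–Douglas utilities coincide, so 22^α·1430^(1−α) = 34^α·662^(1−α).
Taking logs: α·ln 22 + (1−α)·ln 1430 = α·ln 34 + (1−α)·ln 662, i.e. α·-0.4353181 = (1−α)·-0.7701642.
So α/(1−α) = (-0.7701642)/(-0.4353181) = 1.7691987, and α = 1.7691987/2.7691987 ≈ 0.6389.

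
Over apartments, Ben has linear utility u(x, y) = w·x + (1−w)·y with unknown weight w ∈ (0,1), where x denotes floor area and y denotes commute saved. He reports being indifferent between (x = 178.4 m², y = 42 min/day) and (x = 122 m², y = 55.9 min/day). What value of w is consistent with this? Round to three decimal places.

u(178.4,42) = u(122,55.9) means w·178.4 + (1−w)·42 = w·122 + (1−w)·55.9.
Rearranging, 56.4·w − 13.9·(1−w) = 0.
The marginal rate of substitution is 13.9/56.4, so w = 13.9/(56.4+13.9) = 0.198.

w = 0.198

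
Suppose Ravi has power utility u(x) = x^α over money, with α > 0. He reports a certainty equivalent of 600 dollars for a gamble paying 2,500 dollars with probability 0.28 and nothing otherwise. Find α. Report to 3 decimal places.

α ≈ 0.892

EU(lottery) = 0.28·2500^α + 0.72·0 = 0.28·2500^α.
Equating: 600^α = 0.28·2500^α, i.e. 0.2400^α = 0.28.
Take logs: α = ln 0.28 / ln(600/2500) ≈ 0.89198.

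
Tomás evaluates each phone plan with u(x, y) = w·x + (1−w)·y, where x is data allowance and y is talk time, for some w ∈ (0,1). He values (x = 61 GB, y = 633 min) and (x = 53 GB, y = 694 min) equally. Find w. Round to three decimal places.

u(61,633) = u(53,694) means w·61 + (1−w)·633 = w·53 + (1−w)·694.
Rearranging, 8·w − 61·(1−w) = 0.
Hence w = 61/(8+61) = 61/69 = 0.884.

w = 0.884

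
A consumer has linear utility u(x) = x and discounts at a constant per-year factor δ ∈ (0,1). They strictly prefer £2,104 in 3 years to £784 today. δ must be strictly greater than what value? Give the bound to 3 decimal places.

Under u(x) = x this choice says 784 < δ^3·2104.
So δ^3 > 784/2104 = 0.37262; taking the cube root of both positive sides preserves the inequality.
δ > (784/2104)^(1/3) ≈ 0.720.

δ > 0.720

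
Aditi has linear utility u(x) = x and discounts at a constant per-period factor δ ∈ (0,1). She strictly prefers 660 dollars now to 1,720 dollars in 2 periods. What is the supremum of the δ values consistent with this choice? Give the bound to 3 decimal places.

δ < 0.619

The preference means 660 > δ^2·1720.
Hence δ^2 < 660/1720 = 0.38372, and x ↦ x^(1/2) is increasing on (0,∞).
δ < (660/1720)^(1/2) ≈ 0.619.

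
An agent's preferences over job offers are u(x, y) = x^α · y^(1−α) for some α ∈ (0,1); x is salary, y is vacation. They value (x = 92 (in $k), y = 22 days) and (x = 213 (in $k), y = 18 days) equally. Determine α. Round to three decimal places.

α ≈ 0.193

Indifference: 92^α · 22^(1−α) = 213^α · 18^(1−α).
Taking logs: α·ln 92 + (1−α)·ln 22 = α·ln 213 + (1−α)·ln 18, i.e. α·-0.839504 = (1−α)·-0.200671.
So α/(1−α) = (-0.200671)/(-0.839504) = 0.239035, and α = 0.239035/1.239035 ≈ 0.193.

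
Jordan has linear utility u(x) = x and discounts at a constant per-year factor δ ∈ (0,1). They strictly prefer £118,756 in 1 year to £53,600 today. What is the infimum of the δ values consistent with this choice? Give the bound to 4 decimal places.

δ > 0.4513

The preference means 53600 < δ·118756.
Dividing through by 118756 gives δ > 0.45135.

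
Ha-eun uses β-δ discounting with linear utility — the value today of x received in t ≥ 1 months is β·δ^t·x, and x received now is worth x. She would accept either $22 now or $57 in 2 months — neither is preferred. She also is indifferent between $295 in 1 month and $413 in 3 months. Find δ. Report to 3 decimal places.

Both payoffs in the second observation are in the future, so β drops out: δ^1·295 = δ^3·413 ⇒ δ^2 = 295/413 = 0.71429, so δ = 0.84515.

δ ≈ 0.845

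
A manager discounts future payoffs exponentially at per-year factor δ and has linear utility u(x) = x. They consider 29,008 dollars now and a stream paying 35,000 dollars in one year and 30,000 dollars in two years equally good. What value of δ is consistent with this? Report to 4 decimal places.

δ ≈ 0.5600

Equating present values: 29008 = 35000δ + 30000δ².
So 30000δ² + 35000δ − 29008 = 0.
The positive root is δ = [−35000 + √(35000² + 4·30000·29008)] / (2·30000) = (−35000 + 68600.000)/60000 ≈ 0.5600.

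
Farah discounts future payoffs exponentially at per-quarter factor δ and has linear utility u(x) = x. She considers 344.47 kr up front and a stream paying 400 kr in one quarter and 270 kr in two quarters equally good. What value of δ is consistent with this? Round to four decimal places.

Present value of the stream is 400·δ + 270·δ². Indifference gives 400δ + 270δ² = 344.47.
So 270δ² + 400δ − 344.47 = 0.
The positive root is δ = [−400 + √(400² + 4·270·344.47)] / (2·270) = (−400 + 729.402)/540 ≈ 0.6100.

δ ≈ 0.6100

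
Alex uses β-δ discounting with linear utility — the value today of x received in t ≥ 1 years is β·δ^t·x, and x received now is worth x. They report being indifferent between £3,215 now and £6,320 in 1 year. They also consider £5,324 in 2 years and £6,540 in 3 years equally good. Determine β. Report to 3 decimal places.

Both payoffs in the second observation are in the future, so β drops out: δ^2·5324 = δ^3·6540 ⇒ δ = 5324/6540 = 0.81407.
The first indifference: 3215 = β·δ·6320, so β = 3215/(δ·6320) = 3215/(0.81407·6320) ≈ 0.625.

β ≈ 0.625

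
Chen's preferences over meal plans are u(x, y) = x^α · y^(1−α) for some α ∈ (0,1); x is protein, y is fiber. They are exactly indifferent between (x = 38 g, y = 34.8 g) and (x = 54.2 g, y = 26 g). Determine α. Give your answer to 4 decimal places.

α ≈ 0.4508

Set the two utilities equal: 38^α·34.8^(1−α) = 54.2^α·26^(1−α).
(38/54.2)^α = (26/34.8)^(1−α); take logs: α·ln(38/54.2) = (1−α)·ln(26/34.8), i.e. α·-0.3550947 = (1−α)·-0.2915208.
Thus α·(-0.6466155) = -0.2915208, so α = -0.2915208/-0.6466155 ≈ 0.4508.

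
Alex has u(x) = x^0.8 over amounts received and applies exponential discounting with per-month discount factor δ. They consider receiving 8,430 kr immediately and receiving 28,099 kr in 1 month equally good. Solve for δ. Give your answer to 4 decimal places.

δ ≈ 0.3817

Equating discounted utilities: u(8430) = δ·u(28099) ⇒ δ = u(8430)/u(28099).
With u(x) = x^0.8: δ = 8430^0.8/28099^0.8 = (8430/28099)^0.8 = 0.38169.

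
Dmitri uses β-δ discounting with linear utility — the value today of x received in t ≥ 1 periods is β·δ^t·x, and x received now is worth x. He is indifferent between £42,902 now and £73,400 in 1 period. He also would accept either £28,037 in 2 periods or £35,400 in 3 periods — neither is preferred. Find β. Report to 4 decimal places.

β ≈ 0.7380

From the later pair, β·δ^2·28037 = β·δ^3·35400; dividing through, δ = 28037/35400 = 0.79201.
Now use the now-vs-future pair: 42902 = β·δ·73400 gives β = 42902/(0.79201·73400) ≈ 0.7380.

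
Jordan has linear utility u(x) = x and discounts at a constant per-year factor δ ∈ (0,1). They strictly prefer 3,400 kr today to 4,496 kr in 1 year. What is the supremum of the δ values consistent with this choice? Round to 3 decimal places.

δ < 0.756

Comparing present values: 3400 > δ·4496.
Dividing through by 4496 gives δ < 0.75623.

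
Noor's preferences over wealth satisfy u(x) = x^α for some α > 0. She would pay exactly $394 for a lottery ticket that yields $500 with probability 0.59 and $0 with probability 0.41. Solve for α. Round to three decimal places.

α ≈ 2.215

Since u(0) = 0, the lottery's EU is 0.59·500^α.
Indifference: 394^α = 0.59·500^α, so (394/500)^α = 0.59.
α = ln(0.59) / ln(394/500) = -0.527633/-0.238257 ≈ 2.215.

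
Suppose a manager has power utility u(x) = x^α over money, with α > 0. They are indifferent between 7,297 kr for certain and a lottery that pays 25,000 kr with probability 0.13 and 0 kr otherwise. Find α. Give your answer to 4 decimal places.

EU(lottery) = 0.13·25000^α + 0.87·0 = 0.13·25000^α.
Setting u(7297) equal to that: 7297^α = 0.13·25000^α ⇒ (7297/25000)^α = 0.13.
α = ln(0.13) / ln(7297/25000) = -2.0402208/-1.2314125 ≈ 1.6568.

α ≈ 1.6568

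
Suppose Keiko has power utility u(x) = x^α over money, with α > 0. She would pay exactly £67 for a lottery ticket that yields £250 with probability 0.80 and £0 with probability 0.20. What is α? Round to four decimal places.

α ≈ 0.1695

The lottery's expected utility is 0.80·u(250) + 0.20·u(0) = 0.80·250^α (since u(0) = 0 for α > 0).
Equating: 67^α = 0.80·250^α, i.e. 0.2680^α = 0.80.
α = ln(0.80) / ln(67/250) = -0.2231436/-1.3167683 ≈ 0.1695.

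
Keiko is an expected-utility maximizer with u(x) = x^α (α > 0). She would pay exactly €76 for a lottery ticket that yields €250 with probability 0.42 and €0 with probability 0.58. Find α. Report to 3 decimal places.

α ≈ 0.729

The lottery's expected utility is 0.42·u(250) + 0.58·u(0) = 0.42·250^α (since u(0) = 0 for α > 0).
Indifference: 76^α = 0.42·250^α, so (76/250)^α = 0.42.
Taking logs: α·ln(76/250) = ln(0.42), so α = -0.867501 / -1.190728 ≈ 0.729.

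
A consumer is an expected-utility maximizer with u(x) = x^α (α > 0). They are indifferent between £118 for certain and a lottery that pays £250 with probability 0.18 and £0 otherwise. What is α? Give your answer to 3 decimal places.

α ≈ 2.284

Since u(0) = 0, the lottery's EU is 0.18·250^α.
Indifference: 118^α = 0.18·250^α, so (118/250)^α = 0.18.
α = ln(0.18) / ln(118/250) = -1.714798/-0.750776 ≈ 2.284.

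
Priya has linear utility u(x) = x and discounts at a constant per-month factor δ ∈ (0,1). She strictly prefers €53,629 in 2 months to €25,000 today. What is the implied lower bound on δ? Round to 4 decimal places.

δ > 0.6828

The preference means 25000 < δ^2·53629.
Dividing by 53629: δ^2 > 0.46617. Both sides are positive, so the square root keeps the direction.
δ > (25000/53629)^(1/2) ≈ 0.6828.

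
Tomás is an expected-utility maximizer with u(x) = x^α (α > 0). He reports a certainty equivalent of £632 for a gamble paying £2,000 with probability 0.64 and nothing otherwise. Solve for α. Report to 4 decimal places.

α ≈ 0.3874

EU(lottery) = 0.64·2000^α + 0.36·0 = 0.64·2000^α.
Indifference: 632^α = 0.64·2000^α, so (632/2000)^α = 0.64.
α = ln(0.64) / ln(632/2000) = -0.4462871/-1.1520131 ≈ 0.3874.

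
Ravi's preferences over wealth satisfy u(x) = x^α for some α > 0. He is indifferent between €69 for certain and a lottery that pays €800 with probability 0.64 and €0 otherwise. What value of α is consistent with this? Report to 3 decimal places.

The lottery's expected utility is 0.64·u(800) + 0.36·u(0) = 0.64·800^α (since u(0) = 0 for α > 0).
Equating: 69^α = 0.64·800^α, i.e. 0.0862^α = 0.64.
α = ln(0.64) / ln(69/800) = -0.446287/-2.450505 ≈ 0.182.

α ≈ 0.182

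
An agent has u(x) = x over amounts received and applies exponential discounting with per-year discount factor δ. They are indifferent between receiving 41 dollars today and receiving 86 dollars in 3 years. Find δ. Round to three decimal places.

The payoff in 3 years is discounted by δ^3, so u(41) = δ^3·u(86) and δ^3 = u(41)/u(86).
With u(x) = x: δ^3 = 41/86 = 0.47674.
Taking the cube root: δ = 0.47674^(1/3) ≈ 0.781.

δ ≈ 0.781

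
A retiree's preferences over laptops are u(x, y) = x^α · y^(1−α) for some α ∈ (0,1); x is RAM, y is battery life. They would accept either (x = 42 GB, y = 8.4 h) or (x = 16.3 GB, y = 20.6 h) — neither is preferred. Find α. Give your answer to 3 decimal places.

The Cobb–Douglas utilities coincide, so 42^α·8.4^(1−α) = 16.3^α·20.6^(1−α).
Taking logs: α·ln 42 + (1−α)·ln 8.4 = α·ln 16.3 + (1−α)·ln 20.6, i.e. α·0.946505 = (1−α)·0.897059.
So α/(1−α) = (0.897059)/(0.946505) = 0.947759, and α = 0.947759/1.947759 ≈ 0.487.

α ≈ 0.487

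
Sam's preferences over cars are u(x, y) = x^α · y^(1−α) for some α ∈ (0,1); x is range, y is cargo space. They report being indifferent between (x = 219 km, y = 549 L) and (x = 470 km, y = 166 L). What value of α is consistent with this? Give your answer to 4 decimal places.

α ≈ 0.6103

The Cobb–Douglas utilities coincide, so 219^α·549^(1−α) = 470^α·166^(1−α).
Rearrange to (219/470)^α = (166/549)^(1−α) and take logs: α·-0.7636610 = (1−α)·-1.1961107.
With A = -0.7636610 and B = -1.1961107: α·A = (1−α)·B, so α = B/(A+B) = -1.1961107/-1.9597717 ≈ 0.6103.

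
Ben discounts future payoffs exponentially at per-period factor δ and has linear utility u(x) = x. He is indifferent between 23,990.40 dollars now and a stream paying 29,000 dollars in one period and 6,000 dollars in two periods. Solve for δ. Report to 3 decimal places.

δ ≈ 0.720

The stream is worth 29000δ + 6000δ² today, so 29000δ + 6000δ² = 23990.40.
Rearranged: 6000δ² + 29000δ − 23990.40 = 0.
δ = (−29000 + √(29000² + 4·6000·23990.40)) / (2·6000) = (−29000 + √1416769600.00) / 12000 ≈ 0.720.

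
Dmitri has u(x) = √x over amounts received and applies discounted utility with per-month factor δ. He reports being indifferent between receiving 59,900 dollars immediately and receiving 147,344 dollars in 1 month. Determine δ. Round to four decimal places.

δ ≈ 0.6376

Equating discounted utilities: u(59900) = δ·u(147344) ⇒ δ = u(59900)/u(147344).
With u(x) = √x: δ = √59900/√147344 = √(59900/147344) = 0.63760.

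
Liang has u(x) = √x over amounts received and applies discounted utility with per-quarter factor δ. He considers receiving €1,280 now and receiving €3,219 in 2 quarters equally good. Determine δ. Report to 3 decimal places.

δ ≈ 0.794

Indifference means u(1280) = δ^2 · u(3219), so δ^2 = u(1280)/u(3219).
Since u(x) = √x, δ^2 = √(1280/3219) = 0.63059.
Taking the square root: δ = 0.63059^(1/2) ≈ 0.794.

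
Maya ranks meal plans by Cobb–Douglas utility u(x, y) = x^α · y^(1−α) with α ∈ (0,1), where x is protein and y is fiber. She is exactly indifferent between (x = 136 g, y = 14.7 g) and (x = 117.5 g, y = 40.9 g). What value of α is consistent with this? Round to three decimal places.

Set the two utilities equal: 136^α·14.7^(1−α) = 117.5^α·40.9^(1−α).
(136/117.5)^α = (40.9/14.7)^(1−α); take logs: α·ln(136/117.5) = (1−α)·ln(40.9/14.7), i.e. α·0.146217 = (1−α)·1.023283.
So α/(1−α) = (1.023283)/(0.146217) = 6.998386, and α = 6.998386/7.998386 ≈ 0.875.

α ≈ 0.875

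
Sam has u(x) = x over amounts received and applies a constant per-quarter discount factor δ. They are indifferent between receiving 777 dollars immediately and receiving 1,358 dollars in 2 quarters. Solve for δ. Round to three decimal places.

Equating discounted utilities: u(777) = δ^2·u(1358) ⇒ δ^2 = u(777)/u(1358).
With u(x) = x: δ^2 = 777/1358 = 0.57216.
Hence δ = (0.57216)^(1/2) = 0.75642.

δ ≈ 0.756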